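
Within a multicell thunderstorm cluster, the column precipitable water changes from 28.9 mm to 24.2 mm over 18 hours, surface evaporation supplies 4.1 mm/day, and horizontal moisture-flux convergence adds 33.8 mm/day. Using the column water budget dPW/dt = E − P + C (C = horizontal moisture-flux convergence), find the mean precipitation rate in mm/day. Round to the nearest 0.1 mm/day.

dPW/dt = (24.2 − 28.9) mm / (18/24 day) = -6.267 mm/day.
P = E + C − dPW/dt = 4.1 + (33.8) − (-6.267) = 44.2 mm/day.

P ≈ 44.2 mm/day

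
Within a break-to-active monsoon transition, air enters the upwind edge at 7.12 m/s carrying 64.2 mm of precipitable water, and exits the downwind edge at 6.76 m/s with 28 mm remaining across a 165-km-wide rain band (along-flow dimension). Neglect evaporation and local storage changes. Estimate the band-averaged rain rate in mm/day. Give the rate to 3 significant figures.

Column moisture flux per unit crosswind length is F = V × PW.
Inflow: F_in = 7.12 × 64.2 = 457.104 mm·m/s
Outflow: F_out = 6.76 × 28 = 189.28 mm·m/s
Steady-state rate R = (F_in − F_out)/L = (457.104 − 189.28) / 165000 m = 1.623e-03 mm/s.
R = 1.623e-03 × 3600 × 24 = 140 mm/day.

R ≈ 140 mm/day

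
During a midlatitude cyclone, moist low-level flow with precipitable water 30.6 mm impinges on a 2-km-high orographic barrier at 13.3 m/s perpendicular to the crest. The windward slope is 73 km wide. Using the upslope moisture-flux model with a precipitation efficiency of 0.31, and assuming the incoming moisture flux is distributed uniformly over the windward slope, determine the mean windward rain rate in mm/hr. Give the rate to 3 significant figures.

R ≈ 6.22 mm/hr

Incoming column moisture flux per unit ridge length: F = V × PW = 13.3 × 30.6 = 406.98 mm·m/s.
Spread over the 73 km slope with efficiency ε = 0.31: R = ε·F/W = 0.31 × 406.98 / 73000 m = 1.728e-03 mm/s.
R = 1.728e-03 × 3600 = 6.22 mm/hr.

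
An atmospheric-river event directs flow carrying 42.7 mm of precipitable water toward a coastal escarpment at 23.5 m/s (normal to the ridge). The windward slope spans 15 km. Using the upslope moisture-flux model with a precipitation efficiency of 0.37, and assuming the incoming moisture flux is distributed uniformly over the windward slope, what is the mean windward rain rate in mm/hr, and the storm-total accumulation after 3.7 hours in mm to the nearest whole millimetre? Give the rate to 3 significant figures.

Incoming column moisture flux per unit ridge length: F = V × PW = 23.5 × 42.7 = 1003.45 mm·m/s.
Spread over the 15 km slope with efficiency ε = 0.37: R = ε·F/W = 0.37 × 1003.45 / 15000 m = 2.475e-02 mm/s.
R = 2.475e-02 × 3600 = 89.1 mm/hr.
Over 3.7 h: total = 89.1 × 3.7 = 329.67 ≈ 330 mm.

R ≈ 89.1 mm/hr; total ≈ 330 mm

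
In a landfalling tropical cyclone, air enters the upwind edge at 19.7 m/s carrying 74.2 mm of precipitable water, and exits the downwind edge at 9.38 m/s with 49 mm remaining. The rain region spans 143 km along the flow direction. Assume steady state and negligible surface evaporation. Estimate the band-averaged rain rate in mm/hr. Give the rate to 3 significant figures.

R ≈ 25.2 mm/hr

Column moisture flux per unit crosswind length is F = V × PW.
Inflow: F_in = 19.7 × 74.2 = 1461.74 mm·m/s
Outflow: F_out = 9.38 × 49 = 459.62 mm·m/s
Steady-state rate R = (F_in − F_out)/L = (1461.74 − 459.62) / 143000 m = 7.008e-03 mm/s.
R = 7.008e-03 × 3600 = 25.2 mm/hr.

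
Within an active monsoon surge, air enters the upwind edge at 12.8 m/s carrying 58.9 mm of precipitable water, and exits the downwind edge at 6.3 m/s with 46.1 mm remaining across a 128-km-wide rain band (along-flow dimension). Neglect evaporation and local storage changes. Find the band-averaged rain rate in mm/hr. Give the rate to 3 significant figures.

R ≈ 13.0 mm/hr

Column moisture flux per unit crosswind length is F = V × PW.
Inflow: F_in = 12.8 × 58.9 = 753.92 mm·m/s
Outflow: F_out = 6.3 × 46.1 = 290.43 mm·m/s
Steady-state rate R = (F_in − F_out)/L = (753.92 − 290.43) / 128000 m = 3.621e-03 mm/s.
R = 3.621e-03 × 3600 = 13.0 mm/hr.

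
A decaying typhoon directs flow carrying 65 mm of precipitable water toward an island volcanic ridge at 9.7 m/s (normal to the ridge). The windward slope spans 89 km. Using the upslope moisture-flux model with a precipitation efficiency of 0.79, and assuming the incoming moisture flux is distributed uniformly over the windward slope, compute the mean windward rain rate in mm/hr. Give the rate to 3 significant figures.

R ≈ 20.1 mm/hr

Incoming column moisture flux per unit ridge length: F = V × PW = 9.7 × 65 = 630.5 mm·m/s.
Spread over the 89 km slope with efficiency ε = 0.79: R = ε·F/W = 0.79 × 630.5 / 89000 m = 5.597e-03 mm/s.
R = 5.597e-03 × 3600 = 20.1 mm/hr.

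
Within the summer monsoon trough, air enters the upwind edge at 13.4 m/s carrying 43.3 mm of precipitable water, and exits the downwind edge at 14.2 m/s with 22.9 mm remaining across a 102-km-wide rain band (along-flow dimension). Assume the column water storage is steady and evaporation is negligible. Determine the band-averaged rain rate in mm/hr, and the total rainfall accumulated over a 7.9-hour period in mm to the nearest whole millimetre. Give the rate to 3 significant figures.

Column moisture flux per unit crosswind length is F = V × PW.
Inflow: F_in = 13.4 × 43.3 = 580.22 mm·m/s
Outflow: F_out = 14.2 × 22.9 = 325.18 mm·m/s
Steady-state rate R = (F_in − F_out)/L = (580.22 − 325.18) / 102000 m = 2.500e-03 mm/s.
R = 2.500e-03 × 3600 = 9.00 mm/hr.
Over 7.9 h: total = 9.00 × 7.9 = 71.1 ≈ 71 mm.

R ≈ 9.00 mm/hr; total ≈ 71 mm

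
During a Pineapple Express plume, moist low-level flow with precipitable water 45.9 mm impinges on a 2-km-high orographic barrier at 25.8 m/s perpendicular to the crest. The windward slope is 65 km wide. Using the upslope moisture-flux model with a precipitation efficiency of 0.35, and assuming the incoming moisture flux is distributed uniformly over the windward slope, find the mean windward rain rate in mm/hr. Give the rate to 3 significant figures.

Incoming column moisture flux per unit ridge length: F = V × PW = 25.8 × 45.9 = 1184.22 mm·m/s.
Spread over the 65 km slope with efficiency ε = 0.35: R = ε·F/W = 0.35 × 1184.22 / 65000 m = 6.377e-03 mm/s.
R = 6.377e-03 × 3600 = 23.0 mm/hr.

R ≈ 23.0 mm/hr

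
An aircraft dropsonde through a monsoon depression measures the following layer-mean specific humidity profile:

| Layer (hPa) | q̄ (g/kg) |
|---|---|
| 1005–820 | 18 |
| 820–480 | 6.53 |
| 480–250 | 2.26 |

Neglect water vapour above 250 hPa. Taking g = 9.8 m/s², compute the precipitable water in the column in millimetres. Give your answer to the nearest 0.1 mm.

Precipitable water is the column-integrated vapour mass per unit area: PW = (1/g) Σ q̄ Δp, with q in kg/kg and Δp in Pa (1 kg/m² of water = 1 mm).
Layer 1005–820 hPa: Δp = 185 hPa = 18500 Pa, q̄ = 0.018 kg/kg → 0.018 × 18500 / 9.8 = 33.98 mm
Layer 820–480 hPa: Δp = 340 hPa = 34000 Pa, q̄ = 0.00653 kg/kg → 0.00653 × 34000 / 9.8 = 22.66 mm
Layer 480–250 hPa: Δp = 230 hPa = 23000 Pa, q̄ = 0.00226 kg/kg → 0.00226 × 23000 / 9.8 = 5.30 mm
PW = 33.98 + 22.66 + 5.30 = 61.94 ≈ 61.9 mm.

PW ≈ 61.9 mm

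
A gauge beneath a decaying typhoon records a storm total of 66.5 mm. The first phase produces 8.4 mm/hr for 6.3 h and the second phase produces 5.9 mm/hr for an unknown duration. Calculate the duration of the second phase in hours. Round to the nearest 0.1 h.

Known phases: 8.4 × 6.3 = 52.92 mm.
Remaining depth = 66.5 − 52.92 = 13.58 mm.
Duration = 13.58 / 5.9 = 2.3 h.

duration ≈ 2.3 h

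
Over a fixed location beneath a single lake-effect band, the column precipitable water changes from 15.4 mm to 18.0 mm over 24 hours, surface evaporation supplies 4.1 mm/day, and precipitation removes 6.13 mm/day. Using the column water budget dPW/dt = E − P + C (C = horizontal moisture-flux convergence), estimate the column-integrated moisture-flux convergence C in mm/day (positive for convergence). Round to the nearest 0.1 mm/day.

dPW/dt = (18.0 − 15.4) mm / (24/24 day) = +2.600 mm/day.
C = dPW/dt − E + P = (+2.600) − 4.1 + 6.13 = 4.6 mm/day.

C ≈ 4.6 mm/day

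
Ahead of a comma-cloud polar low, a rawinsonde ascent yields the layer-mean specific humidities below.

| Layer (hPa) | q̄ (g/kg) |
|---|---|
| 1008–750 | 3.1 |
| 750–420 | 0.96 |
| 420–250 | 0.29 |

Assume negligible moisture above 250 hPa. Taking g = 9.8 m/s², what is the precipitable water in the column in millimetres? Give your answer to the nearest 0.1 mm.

Precipitable water is the column-integrated vapour mass per unit area: PW = (1/g) Σ q̄ Δp, with q in kg/kg and Δp in Pa (1 kg/m² of water = 1 mm).
Layer 1008–750 hPa: Δp = 258 hPa = 25800 Pa, q̄ = 0.0031 kg/kg → 0.0031 × 25800 / 9.8 = 8.16 mm
Layer 750–420 hPa: Δp = 330 hPa = 33000 Pa, q̄ = 0.00096 kg/kg → 0.00096 × 33000 / 9.8 = 3.23 mm
Layer 420–250 hPa: Δp = 170 hPa = 17000 Pa, q̄ = 0.00029 kg/kg → 0.00029 × 17000 / 9.8 = 0.50 mm
PW = 8.16 + 3.23 + 0.50 = 11.89 ≈ 11.9 mm.

PW ≈ 11.9 mm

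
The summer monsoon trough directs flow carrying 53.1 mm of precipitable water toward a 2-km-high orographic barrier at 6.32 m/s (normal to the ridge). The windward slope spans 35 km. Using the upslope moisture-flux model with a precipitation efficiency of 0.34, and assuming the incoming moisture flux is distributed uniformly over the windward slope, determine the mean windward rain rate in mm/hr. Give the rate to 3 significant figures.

R ≈ 11.7 mm/hr

Incoming column moisture flux per unit ridge length: F = V × PW = 6.32 × 53.1 = 335.592 mm·m/s.
Spread over the 35 km slope with efficiency ε = 0.34: R = ε·F/W = 0.34 × 335.592 / 35000 m = 3.260e-03 mm/s.
R = 3.260e-03 × 3600 = 11.7 mm/hr.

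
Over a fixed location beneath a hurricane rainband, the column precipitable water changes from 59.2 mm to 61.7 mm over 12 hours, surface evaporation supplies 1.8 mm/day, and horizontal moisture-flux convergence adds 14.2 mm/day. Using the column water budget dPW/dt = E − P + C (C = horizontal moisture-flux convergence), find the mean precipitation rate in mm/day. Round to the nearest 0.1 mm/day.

dPW/dt = (61.7 − 59.2) mm / (12/24 day) = +5.000 mm/day.
P = E + C − dPW/dt = 1.8 + (14.2) − (+5.000) = 11.0 mm/day.

P ≈ 11.0 mm/day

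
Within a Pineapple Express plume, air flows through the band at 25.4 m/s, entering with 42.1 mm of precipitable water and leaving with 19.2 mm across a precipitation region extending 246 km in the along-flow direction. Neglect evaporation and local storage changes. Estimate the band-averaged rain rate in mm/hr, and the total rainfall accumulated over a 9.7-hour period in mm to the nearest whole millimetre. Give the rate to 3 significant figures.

R ≈ 8.51 mm/hr; total ≈ 83 mm

Column moisture flux per unit crosswind length is F = V × PW.
Inflow: F_in = 25.4 × 42.1 = 1069.34 mm·m/s
Outflow: F_out = 25.4 × 19.2 = 487.68 mm·m/s
Steady-state rate R = (F_in − F_out)/L = (1069.34 − 487.68) / 246000 m = 2.364e-03 mm/s.
R = 2.364e-03 × 3600 = 8.51 mm/hr.
Over 9.7 h: total = 8.51 × 9.7 = 82.547 ≈ 83 mm.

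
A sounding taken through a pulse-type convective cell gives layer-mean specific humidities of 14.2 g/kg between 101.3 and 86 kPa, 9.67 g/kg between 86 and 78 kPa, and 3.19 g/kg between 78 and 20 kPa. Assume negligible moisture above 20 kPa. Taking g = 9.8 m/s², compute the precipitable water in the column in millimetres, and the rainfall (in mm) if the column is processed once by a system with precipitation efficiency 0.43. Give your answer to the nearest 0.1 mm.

PW ≈ 48.9 mm; rainfall ≈ 21.0 mm

Precipitable water is the column-integrated vapour mass per unit area: PW = (1/g) Σ q̄ Δp, with q in kg/kg and Δp in Pa (1 kg/m² of water = 1 mm).
Layer 101.3–86 kPa: Δp = 153 hPa = 15300 Pa, q̄ = 0.0142 kg/kg → 0.0142 × 15300 / 9.8 = 22.17 mm
Layer 86–78 kPa: Δp = 80 hPa = 8000 Pa, q̄ = 0.00967 kg/kg → 0.00967 × 8000 / 9.8 = 7.89 mm
Layer 78–20 kPa: Δp = 580 hPa = 58000 Pa, q̄ = 0.00319 kg/kg → 0.00319 × 58000 / 9.8 = 18.88 mm
PW = 22.17 + 7.89 + 18.88 = 48.94 ≈ 48.9 mm.
Rainfall = ε × PW = 0.43 × 48.9 = 21.0 mm.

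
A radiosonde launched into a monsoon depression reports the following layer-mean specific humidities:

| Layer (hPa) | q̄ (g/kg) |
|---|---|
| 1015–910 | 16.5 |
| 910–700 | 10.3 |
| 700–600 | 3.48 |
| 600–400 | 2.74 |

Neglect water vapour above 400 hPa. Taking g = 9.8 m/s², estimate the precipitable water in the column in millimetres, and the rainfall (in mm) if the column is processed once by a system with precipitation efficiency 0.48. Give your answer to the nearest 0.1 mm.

PW ≈ 48.9 mm; rainfall ≈ 23.5 mm

Precipitable water is the column-integrated vapour mass per unit area: PW = (1/g) Σ q̄ Δp, with q in kg/kg and Δp in Pa (1 kg/m² of water = 1 mm).
Layer 1015–910 hPa: Δp = 105 hPa = 10500 Pa, q̄ = 0.0165 kg/kg → 0.0165 × 10500 / 9.8 = 17.68 mm
Layer 910–700 hPa: Δp = 210 hPa = 21000 Pa, q̄ = 0.0103 kg/kg → 0.0103 × 21000 / 9.8 = 22.07 mm
Layer 700–600 hPa: Δp = 100 hPa = 10000 Pa, q̄ = 0.00348 kg/kg → 0.00348 × 10000 / 9.8 = 3.55 mm
Layer 600–400 hPa: Δp = 200 hPa = 20000 Pa, q̄ = 0.00274 kg/kg → 0.00274 × 20000 / 9.8 = 5.59 mm
PW = 17.68 + 22.07 + 3.55 + 5.59 = 48.89 ≈ 48.9 mm.
Rainfall = ε × PW = 0.48 × 48.9 = 23.5 mm.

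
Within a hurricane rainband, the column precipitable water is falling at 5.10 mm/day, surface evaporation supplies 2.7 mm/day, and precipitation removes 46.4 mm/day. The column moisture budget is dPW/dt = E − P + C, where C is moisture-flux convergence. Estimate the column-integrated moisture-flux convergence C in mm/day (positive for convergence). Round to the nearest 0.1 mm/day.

C ≈ 38.6 mm/day

dPW/dt = -5.10 mm/day.
C = dPW/dt − E + P = (-5.10) − 2.7 + 46.4 = 38.6 mm/day.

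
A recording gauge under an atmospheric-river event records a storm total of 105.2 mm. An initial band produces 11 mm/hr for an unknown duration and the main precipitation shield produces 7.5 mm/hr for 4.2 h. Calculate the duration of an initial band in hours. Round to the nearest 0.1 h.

Known phases: 7.5 × 4.2 = 31.5 mm.
Remaining depth = 105.2 − 31.5 = 73.7 mm.
Duration = 73.7 / 11 = 6.7 h.

duration ≈ 6.7 h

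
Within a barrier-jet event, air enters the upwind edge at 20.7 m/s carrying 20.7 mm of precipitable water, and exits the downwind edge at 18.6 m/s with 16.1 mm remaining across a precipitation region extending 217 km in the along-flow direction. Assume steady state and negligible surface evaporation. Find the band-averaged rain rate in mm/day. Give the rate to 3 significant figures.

Column moisture flux per unit crosswind length is F = V × PW.
Inflow: F_in = 20.7 × 20.7 = 428.49 mm·m/s
Outflow: F_out = 18.6 × 16.1 = 299.46 mm·m/s
Steady-state rate R = (F_in − F_out)/L = (428.49 − 299.46) / 217000 m = 5.946e-04 mm/s.
R = 5.946e-04 × 3600 × 24 = 51.4 mm/day.

R ≈ 51.4 mm/day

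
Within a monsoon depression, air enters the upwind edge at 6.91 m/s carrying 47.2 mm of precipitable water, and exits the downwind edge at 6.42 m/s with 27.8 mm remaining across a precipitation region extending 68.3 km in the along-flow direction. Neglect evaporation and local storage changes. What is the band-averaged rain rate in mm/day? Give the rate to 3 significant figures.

R ≈ 187 mm/day

Column moisture flux per unit crosswind length is F = V × PW.
Inflow: F_in = 6.91 × 47.2 = 326.152 mm·m/s
Outflow: F_out = 6.42 × 27.8 = 178.476 mm·m/s
Steady-state rate R = (F_in − F_out)/L = (326.152 − 178.476) / 68300 m = 2.162e-03 mm/s.
R = 2.162e-03 × 3600 × 24 = 187 mm/day.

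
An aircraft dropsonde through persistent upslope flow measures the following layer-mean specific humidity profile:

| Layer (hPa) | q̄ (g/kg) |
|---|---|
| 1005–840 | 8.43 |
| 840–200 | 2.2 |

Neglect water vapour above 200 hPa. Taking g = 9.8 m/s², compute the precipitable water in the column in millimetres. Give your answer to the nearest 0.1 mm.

PW ≈ 28.6 mm

Precipitable water is the column-integrated vapour mass per unit area: PW = (1/g) Σ q̄ Δp, with q in kg/kg and Δp in Pa (1 kg/m² of water = 1 mm).
Layer 1005–840 hPa: Δp = 165 hPa = 16500 Pa, q̄ = 0.00843 kg/kg → 0.00843 × 16500 / 9.8 = 14.19 mm
Layer 840–200 hPa: Δp = 640 hPa = 64000 Pa, q̄ = 0.0022 kg/kg → 0.0022 × 64000 / 9.8 = 14.37 mm
PW = 14.19 + 14.37 = 28.56 ≈ 28.6 mm.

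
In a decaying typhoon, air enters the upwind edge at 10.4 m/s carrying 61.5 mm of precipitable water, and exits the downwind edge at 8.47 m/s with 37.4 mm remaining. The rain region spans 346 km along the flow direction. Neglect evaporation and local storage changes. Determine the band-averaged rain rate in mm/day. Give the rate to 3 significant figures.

Column moisture flux per unit crosswind length is F = V × PW.
Inflow: F_in = 10.4 × 61.5 = 639.6 mm·m/s
Outflow: F_out = 8.47 × 37.4 = 316.778 mm·m/s
Steady-state rate R = (F_in − F_out)/L = (639.6 − 316.778) / 346000 m = 9.330e-04 mm/s.
R = 9.330e-04 × 3600 × 24 = 80.6 mm/day.

R ≈ 80.6 mm/day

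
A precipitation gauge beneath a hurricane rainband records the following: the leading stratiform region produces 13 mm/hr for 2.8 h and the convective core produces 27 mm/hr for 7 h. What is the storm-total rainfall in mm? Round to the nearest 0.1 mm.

total ≈ 225.4 mm

Total = Σ Rᵢ Δtᵢ = 13 × 2.8 + 27 × 7
      = 36.4 + 189 = 225.4 mm.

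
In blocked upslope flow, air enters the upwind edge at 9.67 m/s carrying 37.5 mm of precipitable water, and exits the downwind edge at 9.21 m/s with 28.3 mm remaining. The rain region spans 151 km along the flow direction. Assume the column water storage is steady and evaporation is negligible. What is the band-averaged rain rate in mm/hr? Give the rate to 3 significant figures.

R ≈ 2.43 mm/hr

Column moisture flux per unit crosswind length is F = V × PW.
Inflow: F_in = 9.67 × 37.5 = 362.625 mm·m/s
Outflow: F_out = 9.21 × 28.3 = 260.643 mm·m/s
Steady-state rate R = (F_in − F_out)/L = (362.625 − 260.643) / 151000 m = 6.754e-04 mm/s.
R = 6.754e-04 × 3600 = 2.43 mm/hr.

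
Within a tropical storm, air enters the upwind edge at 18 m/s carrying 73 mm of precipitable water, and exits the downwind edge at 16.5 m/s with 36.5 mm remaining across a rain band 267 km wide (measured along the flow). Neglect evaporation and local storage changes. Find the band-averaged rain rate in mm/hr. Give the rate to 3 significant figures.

Column moisture flux per unit crosswind length is F = V × PW.
Inflow: F_in = 18 × 73 = 1314 mm·m/s
Outflow: F_out = 16.5 × 36.5 = 602.25 mm·m/s
Steady-state rate R = (F_in − F_out)/L = (1314 − 602.25) / 267000 m = 2.666e-03 mm/s.
R = 2.666e-03 × 3600 = 9.60 mm/hr.

R ≈ 9.60 mm/hr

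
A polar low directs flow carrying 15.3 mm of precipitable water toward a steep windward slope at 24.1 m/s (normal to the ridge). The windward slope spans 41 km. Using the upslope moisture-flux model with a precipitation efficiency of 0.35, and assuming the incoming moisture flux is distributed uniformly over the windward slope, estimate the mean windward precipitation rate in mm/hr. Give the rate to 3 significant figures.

Incoming column moisture flux per unit ridge length: F = V × PW = 24.1 × 15.3 = 368.73 mm·m/s.
Spread over the 41 km slope with efficiency ε = 0.35: R = ε·F/W = 0.35 × 368.73 / 41000 m = 3.148e-03 mm/s.
R = 3.148e-03 × 3600 = 11.3 mm/hr.

R ≈ 11.3 mm/hr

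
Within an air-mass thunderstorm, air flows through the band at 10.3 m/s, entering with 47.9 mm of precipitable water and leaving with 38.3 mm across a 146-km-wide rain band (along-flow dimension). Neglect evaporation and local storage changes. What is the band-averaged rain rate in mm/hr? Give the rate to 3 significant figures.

Column moisture flux per unit crosswind length is F = V × PW.
Inflow: F_in = 10.3 × 47.9 = 493.37 mm·m/s
Outflow: F_out = 10.3 × 38.3 = 394.49 mm·m/s
Steady-state rate R = (F_in − F_out)/L = (493.37 − 394.49) / 146000 m = 6.773e-04 mm/s.
R = 6.773e-04 × 3600 = 2.44 mm/hr.

R ≈ 2.44 mm/hr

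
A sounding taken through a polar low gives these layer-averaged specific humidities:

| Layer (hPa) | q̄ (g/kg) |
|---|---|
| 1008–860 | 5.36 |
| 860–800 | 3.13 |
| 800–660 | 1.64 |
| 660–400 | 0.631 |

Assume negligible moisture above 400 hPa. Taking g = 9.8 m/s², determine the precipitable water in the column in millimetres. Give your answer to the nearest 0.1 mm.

Precipitable water is the column-integrated vapour mass per unit area: PW = (1/g) Σ q̄ Δp, with q in kg/kg and Δp in Pa (1 kg/m² of water = 1 mm).
Layer 1008–860 hPa: Δp = 148 hPa = 14800 Pa, q̄ = 0.00536 kg/kg → 0.00536 × 14800 / 9.8 = 8.09 mm
Layer 860–800 hPa: Δp = 60 hPa = 6000 Pa, q̄ = 0.00313 kg/kg → 0.00313 × 6000 / 9.8 = 1.92 mm
Layer 800–660 hPa: Δp = 140 hPa = 14000 Pa, q̄ = 0.00164 kg/kg → 0.00164 × 14000 / 9.8 = 2.34 mm
Layer 660–400 hPa: Δp = 260 hPa = 26000 Pa, q̄ = 0.000631 kg/kg → 0.000631 × 26000 / 9.8 = 1.67 mm
PW = 8.09 + 1.92 + 2.34 + 1.67 = 14.02 ≈ 14.0 mm.

PW ≈ 14.0 mm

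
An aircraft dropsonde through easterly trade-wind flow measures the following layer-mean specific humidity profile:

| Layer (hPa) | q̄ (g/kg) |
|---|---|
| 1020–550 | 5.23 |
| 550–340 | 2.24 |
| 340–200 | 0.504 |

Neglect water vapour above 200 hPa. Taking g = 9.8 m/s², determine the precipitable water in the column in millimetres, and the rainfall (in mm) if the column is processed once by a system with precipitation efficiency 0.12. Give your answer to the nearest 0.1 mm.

PW ≈ 30.6 mm; rainfall ≈ 3.7 mm

Precipitable water is the column-integrated vapour mass per unit area: PW = (1/g) Σ q̄ Δp, with q in kg/kg and Δp in Pa (1 kg/m² of water = 1 mm).
Layer 1020–550 hPa: Δp = 470 hPa = 47000 Pa, q̄ = 0.00523 kg/kg → 0.00523 × 47000 / 9.8 = 25.08 mm
Layer 550–340 hPa: Δp = 210 hPa = 21000 Pa, q̄ = 0.00224 kg/kg → 0.00224 × 21000 / 9.8 = 4.80 mm
Layer 340–200 hPa: Δp = 140 hPa = 14000 Pa, q̄ = 0.000504 kg/kg → 0.000504 × 14000 / 9.8 = 0.72 mm
PW = 25.08 + 4.80 + 0.72 = 30.60 ≈ 30.6 mm.
Rainfall = ε × PW = 0.12 × 30.6 = 3.7 mm.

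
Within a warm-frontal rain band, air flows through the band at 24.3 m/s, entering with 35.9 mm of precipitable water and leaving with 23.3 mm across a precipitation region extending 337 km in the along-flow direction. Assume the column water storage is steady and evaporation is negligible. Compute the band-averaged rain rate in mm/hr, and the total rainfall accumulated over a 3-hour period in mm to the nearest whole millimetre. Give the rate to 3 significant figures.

Column moisture flux per unit crosswind length is F = V × PW.
Inflow: F_in = 24.3 × 35.9 = 872.37 mm·m/s
Outflow: F_out = 24.3 × 23.3 = 566.19 mm·m/s
Steady-state rate R = (F_in − F_out)/L = (872.37 − 566.19) / 337000 m = 9.085e-04 mm/s.
R = 9.085e-04 × 3600 = 3.27 mm/hr.
Over 3 h: total = 3.27 × 3 = 9.81 ≈ 10 mm.

R ≈ 3.27 mm/hr; total ≈ 10 mm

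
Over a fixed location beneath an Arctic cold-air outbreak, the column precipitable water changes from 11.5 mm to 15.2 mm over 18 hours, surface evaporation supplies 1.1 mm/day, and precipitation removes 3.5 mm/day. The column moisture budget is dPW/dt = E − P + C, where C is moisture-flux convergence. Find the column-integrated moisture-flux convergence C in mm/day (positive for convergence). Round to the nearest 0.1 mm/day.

C ≈ 7.3 mm/day

dPW/dt = (15.2 − 11.5) mm / (18/24 day) = +4.933 mm/day.
C = dPW/dt − E + P = (+4.933) − 1.1 + 3.5 = 7.3 mm/day.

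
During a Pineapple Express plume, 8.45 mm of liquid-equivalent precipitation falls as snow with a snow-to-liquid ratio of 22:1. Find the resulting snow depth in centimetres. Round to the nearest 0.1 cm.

Snow depth = liquid × ratio = 8.45 mm × 22 = 185.9 mm = 18.6 cm.

snow depth ≈ 18.6 cm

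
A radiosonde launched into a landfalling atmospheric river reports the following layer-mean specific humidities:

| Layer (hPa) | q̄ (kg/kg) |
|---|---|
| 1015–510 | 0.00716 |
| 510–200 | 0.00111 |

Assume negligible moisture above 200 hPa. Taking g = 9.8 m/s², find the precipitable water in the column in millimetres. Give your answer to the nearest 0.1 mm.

Precipitable water is the column-integrated vapour mass per unit area: PW = (1/g) Σ q̄ Δp, with q in kg/kg and Δp in Pa (1 kg/m² of water = 1 mm).
Layer 1015–510 hPa: Δp = 505 hPa = 50500 Pa, q̄ = 0.00716 kg/kg → 0.00716 × 50500 / 9.8 = 36.90 mm
Layer 510–200 hPa: Δp = 310 hPa = 31000 Pa, q̄ = 0.00111 kg/kg → 0.00111 × 31000 / 9.8 = 3.51 mm
PW = 36.90 + 3.51 = 40.41 ≈ 40.4 mm.

PW ≈ 40.4 mm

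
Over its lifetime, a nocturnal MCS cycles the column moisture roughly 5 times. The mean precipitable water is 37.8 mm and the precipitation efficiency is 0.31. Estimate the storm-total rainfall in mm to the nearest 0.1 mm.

Each cycle deposits ε × PW = 0.31 × 37.8 = 11.718 mm.
Over 5 cycles: 5 × 11.718 = 58.6 mm.

rainfall ≈ 58.6 mm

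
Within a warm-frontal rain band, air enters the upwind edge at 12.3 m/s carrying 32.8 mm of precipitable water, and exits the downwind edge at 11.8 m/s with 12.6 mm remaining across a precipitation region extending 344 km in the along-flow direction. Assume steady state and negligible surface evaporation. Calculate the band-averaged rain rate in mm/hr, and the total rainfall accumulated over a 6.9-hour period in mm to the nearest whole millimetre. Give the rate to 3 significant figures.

R ≈ 2.67 mm/hr; total ≈ 18 mm

Column moisture flux per unit crosswind length is F = V × PW.
Inflow: F_in = 12.3 × 32.8 = 403.44 mm·m/s
Outflow: F_out = 11.8 × 12.6 = 148.68 mm·m/s
Steady-state rate R = (F_in − F_out)/L = (403.44 − 148.68) / 344000 m = 7.406e-04 mm/s.
R = 7.406e-04 × 3600 = 2.67 mm/hr.
Over 6.9 h: total = 2.67 × 6.9 = 18.423 ≈ 18 mm.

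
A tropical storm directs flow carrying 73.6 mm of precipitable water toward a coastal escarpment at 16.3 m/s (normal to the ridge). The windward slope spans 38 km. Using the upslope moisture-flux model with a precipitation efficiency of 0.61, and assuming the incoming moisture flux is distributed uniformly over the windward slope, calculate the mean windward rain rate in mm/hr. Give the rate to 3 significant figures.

Incoming column moisture flux per unit ridge length: F = V × PW = 16.3 × 73.6 = 1199.68 mm·m/s.
Spread over the 38 km slope with efficiency ε = 0.61: R = ε·F/W = 0.61 × 1199.68 / 38000 m = 1.926e-02 mm/s.
R = 1.926e-02 × 3600 = 69.3 mm/hr.

R ≈ 69.3 mm/hr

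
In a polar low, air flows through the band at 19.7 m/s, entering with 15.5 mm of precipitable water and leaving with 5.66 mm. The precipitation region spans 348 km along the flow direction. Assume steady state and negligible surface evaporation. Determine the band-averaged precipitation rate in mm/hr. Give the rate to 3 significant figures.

R ≈ 2.01 mm/hr

Column moisture flux per unit crosswind length is F = V × PW.
Inflow: F_in = 19.7 × 15.5 = 305.35 mm·m/s
Outflow: F_out = 19.7 × 5.66 = 111.502 mm·m/s
Steady-state rate R = (F_in − F_out)/L = (305.35 − 111.502) / 348000 m = 5.570e-04 mm/s.
R = 5.570e-04 × 3600 = 2.01 mm/hr.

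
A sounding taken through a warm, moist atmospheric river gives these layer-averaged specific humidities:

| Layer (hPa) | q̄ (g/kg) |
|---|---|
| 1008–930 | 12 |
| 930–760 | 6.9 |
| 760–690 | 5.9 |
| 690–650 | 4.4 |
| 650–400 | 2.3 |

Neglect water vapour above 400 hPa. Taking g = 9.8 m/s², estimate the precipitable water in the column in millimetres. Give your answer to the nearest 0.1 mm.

Precipitable water is the column-integrated vapour mass per unit area: PW = (1/g) Σ q̄ Δp, with q in kg/kg and Δp in Pa (1 kg/m² of water = 1 mm).
Layer 1008–930 hPa: Δp = 78 hPa = 7800 Pa, q̄ = 0.012 kg/kg → 0.012 × 7800 / 9.8 = 9.55 mm
Layer 930–760 hPa: Δp = 170 hPa = 17000 Pa, q̄ = 0.0069 kg/kg → 0.0069 × 17000 / 9.8 = 11.97 mm
Layer 760–690 hPa: Δp = 70 hPa = 7000 Pa, q̄ = 0.0059 kg/kg → 0.0059 × 7000 / 9.8 = 4.21 mm
Layer 690–650 hPa: Δp = 40 hPa = 4000 Pa, q̄ = 0.0044 kg/kg → 0.0044 × 4000 / 9.8 = 1.80 mm
Layer 650–400 hPa: Δp = 250 hPa = 25000 Pa, q̄ = 0.0023 kg/kg → 0.0023 × 25000 / 9.8 = 5.87 mm
PW = 9.55 + 11.97 + 4.21 + 1.80 + 5.87 = 33.40 ≈ 33.4 mm.

PW ≈ 33.4 mm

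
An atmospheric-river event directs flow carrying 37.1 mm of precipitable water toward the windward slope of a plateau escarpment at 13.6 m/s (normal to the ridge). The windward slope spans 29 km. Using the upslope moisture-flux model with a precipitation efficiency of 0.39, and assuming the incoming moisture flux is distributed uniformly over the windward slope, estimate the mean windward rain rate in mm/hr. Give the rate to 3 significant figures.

Incoming column moisture flux per unit ridge length: F = V × PW = 13.6 × 37.1 = 504.56 mm·m/s.
Spread over the 29 km slope with efficiency ε = 0.39: R = ε·F/W = 0.39 × 504.56 / 29000 m = 6.785e-03 mm/s.
R = 6.785e-03 × 3600 = 24.4 mm/hr.

R ≈ 24.4 mm/hr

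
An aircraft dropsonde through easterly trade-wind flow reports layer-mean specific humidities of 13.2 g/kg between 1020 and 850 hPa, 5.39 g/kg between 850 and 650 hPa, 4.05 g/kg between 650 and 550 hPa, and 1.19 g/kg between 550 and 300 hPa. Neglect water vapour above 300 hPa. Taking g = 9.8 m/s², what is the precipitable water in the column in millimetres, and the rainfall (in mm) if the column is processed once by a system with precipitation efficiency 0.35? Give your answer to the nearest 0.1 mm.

PW ≈ 41.1 mm; rainfall ≈ 14.4 mm

Precipitable water is the column-integrated vapour mass per unit area: PW = (1/g) Σ q̄ Δp, with q in kg/kg and Δp in Pa (1 kg/m² of water = 1 mm).
Layer 1020–850 hPa: Δp = 170 hPa = 17000 Pa, q̄ = 0.0132 kg/kg → 0.0132 × 17000 / 9.8 = 22.90 mm
Layer 850–650 hPa: Δp = 200 hPa = 20000 Pa, q̄ = 0.00539 kg/kg → 0.00539 × 20000 / 9.8 = 11.00 mm
Layer 650–550 hPa: Δp = 100 hPa = 10000 Pa, q̄ = 0.00405 kg/kg → 0.00405 × 10000 / 9.8 = 4.13 mm
Layer 550–300 hPa: Δp = 250 hPa = 25000 Pa, q̄ = 0.00119 kg/kg → 0.00119 × 25000 / 9.8 = 3.04 mm
PW = 22.90 + 11.00 + 4.13 + 3.04 = 41.07 ≈ 41.1 mm.
Rainfall = ε × PW = 0.35 × 41.1 = 14.4 mm.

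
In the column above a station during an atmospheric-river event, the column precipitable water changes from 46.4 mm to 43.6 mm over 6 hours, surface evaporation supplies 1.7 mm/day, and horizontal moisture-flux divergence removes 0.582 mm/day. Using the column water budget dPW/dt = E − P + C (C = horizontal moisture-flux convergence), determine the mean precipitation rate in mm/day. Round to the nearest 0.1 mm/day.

P ≈ 12.3 mm/day

dPW/dt = (43.6 − 46.4) mm / (6/24 day) = -11.200 mm/day.
P = E + C − dPW/dt = 1.7 + (-0.582) − (-11.200) = 12.3 mm/day.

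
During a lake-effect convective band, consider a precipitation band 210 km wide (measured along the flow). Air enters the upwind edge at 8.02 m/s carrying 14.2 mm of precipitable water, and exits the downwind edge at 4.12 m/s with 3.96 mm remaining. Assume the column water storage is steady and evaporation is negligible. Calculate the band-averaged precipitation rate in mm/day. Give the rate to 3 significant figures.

Column moisture flux per unit crosswind length is F = V × PW.
Inflow: F_in = 8.02 × 14.2 = 113.884 mm·m/s
Outflow: F_out = 4.12 × 3.96 = 16.3152 mm·m/s
Steady-state rate R = (F_in − F_out)/L = (113.884 − 16.3152) / 210000 m = 4.646e-04 mm/s.
R = 4.646e-04 × 3600 × 24 = 40.1 mm/day.

R ≈ 40.1 mm/day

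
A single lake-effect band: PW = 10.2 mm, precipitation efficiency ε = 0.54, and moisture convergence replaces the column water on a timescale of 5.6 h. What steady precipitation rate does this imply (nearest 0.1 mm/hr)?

Each overturning extracts ε × PW = 0.54 × 10.2 = 5.508 mm.
Rate = ε·PW / τ = 5.508 / 5.6 h = 1.0 mm/hr.

R ≈ 1.0 mm/hr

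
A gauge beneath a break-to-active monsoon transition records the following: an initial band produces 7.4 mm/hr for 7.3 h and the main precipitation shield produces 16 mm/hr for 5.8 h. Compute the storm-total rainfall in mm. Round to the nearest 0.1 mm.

total ≈ 146.8 mm

Total = Σ Rᵢ Δtᵢ = 7.4 × 7.3 + 16 × 5.8
      = 54.02 + 92.8 = 146.8 mm.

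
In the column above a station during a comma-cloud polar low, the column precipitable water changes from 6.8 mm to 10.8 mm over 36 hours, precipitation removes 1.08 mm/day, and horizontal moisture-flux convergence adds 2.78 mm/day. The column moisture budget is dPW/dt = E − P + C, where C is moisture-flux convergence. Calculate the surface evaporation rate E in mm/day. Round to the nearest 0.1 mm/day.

E ≈ 1.0 mm/day

dPW/dt = (10.8 − 6.8) mm / (36/24 day) = +2.667 mm/day.
E = dPW/dt + P − C = (+2.667) + 1.08 − (2.78) = 1.0 mm/day.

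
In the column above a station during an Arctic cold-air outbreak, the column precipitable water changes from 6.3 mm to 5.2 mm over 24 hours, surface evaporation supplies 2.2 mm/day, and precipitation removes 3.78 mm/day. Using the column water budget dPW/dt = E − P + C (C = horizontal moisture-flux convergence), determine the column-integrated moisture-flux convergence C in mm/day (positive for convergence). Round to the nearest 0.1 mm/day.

dPW/dt = (5.2 − 6.3) mm / (24/24 day) = -1.100 mm/day.
C = dPW/dt − E + P = (-1.100) − 2.2 + 3.78 = 0.5 mm/day.

C ≈ 0.5 mm/day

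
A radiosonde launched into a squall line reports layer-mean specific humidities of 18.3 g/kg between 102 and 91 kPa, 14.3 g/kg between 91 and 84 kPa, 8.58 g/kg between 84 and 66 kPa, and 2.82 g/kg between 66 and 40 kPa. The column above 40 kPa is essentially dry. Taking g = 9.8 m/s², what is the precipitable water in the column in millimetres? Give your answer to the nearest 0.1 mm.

PW ≈ 54.0 mm

Precipitable water is the column-integrated vapour mass per unit area: PW = (1/g) Σ q̄ Δp, with q in kg/kg and Δp in Pa (1 kg/m² of water = 1 mm).
Layer 102–91 kPa: Δp = 110 hPa = 11000 Pa, q̄ = 0.0183 kg/kg → 0.0183 × 11000 / 9.8 = 20.54 mm
Layer 91–84 kPa: Δp = 70 hPa = 7000 Pa, q̄ = 0.0143 kg/kg → 0.0143 × 7000 / 9.8 = 10.21 mm
Layer 84–66 kPa: Δp = 180 hPa = 18000 Pa, q̄ = 0.00858 kg/kg → 0.00858 × 18000 / 9.8 = 15.76 mm
Layer 66–40 kPa: Δp = 260 hPa = 26000 Pa, q̄ = 0.00282 kg/kg → 0.00282 × 26000 / 9.8 = 7.48 mm
PW = 20.54 + 10.21 + 15.76 + 7.48 = 53.99 ≈ 54.0 mm.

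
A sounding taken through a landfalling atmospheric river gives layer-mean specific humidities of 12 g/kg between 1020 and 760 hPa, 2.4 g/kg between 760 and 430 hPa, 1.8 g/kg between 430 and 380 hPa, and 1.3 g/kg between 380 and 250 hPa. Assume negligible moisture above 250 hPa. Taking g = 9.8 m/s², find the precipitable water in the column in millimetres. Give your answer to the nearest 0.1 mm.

PW ≈ 42.6 mm

Precipitable water is the column-integrated vapour mass per unit area: PW = (1/g) Σ q̄ Δp, with q in kg/kg and Δp in Pa (1 kg/m² of water = 1 mm).
Layer 1020–760 hPa: Δp = 260 hPa = 26000 Pa, q̄ = 0.012 kg/kg → 0.012 × 26000 / 9.8 = 31.84 mm
Layer 760–430 hPa: Δp = 330 hPa = 33000 Pa, q̄ = 0.0024 kg/kg → 0.0024 × 33000 / 9.8 = 8.08 mm
Layer 430–380 hPa: Δp = 50 hPa = 5000 Pa, q̄ = 0.0018 kg/kg → 0.0018 × 5000 / 9.8 = 0.92 mm
Layer 380–250 hPa: Δp = 130 hPa = 13000 Pa, q̄ = 0.0013 kg/kg → 0.0013 × 13000 / 9.8 = 1.72 mm
PW = 31.84 + 8.08 + 0.92 + 1.72 = 42.56 ≈ 42.6 mm.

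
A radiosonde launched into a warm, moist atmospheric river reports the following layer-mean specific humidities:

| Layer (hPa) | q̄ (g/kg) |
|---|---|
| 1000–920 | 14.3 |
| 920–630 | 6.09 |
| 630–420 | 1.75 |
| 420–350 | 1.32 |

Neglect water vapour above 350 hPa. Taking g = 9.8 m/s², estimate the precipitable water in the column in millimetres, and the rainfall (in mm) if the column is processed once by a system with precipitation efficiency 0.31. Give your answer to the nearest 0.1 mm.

Precipitable water is the column-integrated vapour mass per unit area: PW = (1/g) Σ q̄ Δp, with q in kg/kg and Δp in Pa (1 kg/m² of water = 1 mm).
Layer 1000–920 hPa: Δp = 80 hPa = 8000 Pa, q̄ = 0.0143 kg/kg → 0.0143 × 8000 / 9.8 = 11.67 mm
Layer 920–630 hPa: Δp = 290 hPa = 29000 Pa, q̄ = 0.00609 kg/kg → 0.00609 × 29000 / 9.8 = 18.02 mm
Layer 630–420 hPa: Δp = 210 hPa = 21000 Pa, q̄ = 0.00175 kg/kg → 0.00175 × 21000 / 9.8 = 3.75 mm
Layer 420–350 hPa: Δp = 70 hPa = 7000 Pa, q̄ = 0.00132 kg/kg → 0.00132 × 7000 / 9.8 = 0.94 mm
PW = 11.67 + 18.02 + 3.75 + 0.94 = 34.38 ≈ 34.4 mm.
Rainfall = ε × PW = 0.31 × 34.4 = 10.7 mm.

PW ≈ 34.4 mm; rainfall ≈ 10.7 mm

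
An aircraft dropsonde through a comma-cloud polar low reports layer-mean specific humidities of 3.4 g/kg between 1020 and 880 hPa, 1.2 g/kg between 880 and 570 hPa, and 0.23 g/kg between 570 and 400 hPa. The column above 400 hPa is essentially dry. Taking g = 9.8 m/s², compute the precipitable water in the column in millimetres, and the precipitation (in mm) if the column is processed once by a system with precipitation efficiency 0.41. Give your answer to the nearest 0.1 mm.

Precipitable water is the column-integrated vapour mass per unit area: PW = (1/g) Σ q̄ Δp, with q in kg/kg and Δp in Pa (1 kg/m² of water = 1 mm).
Layer 1020–880 hPa: Δp = 140 hPa = 14000 Pa, q̄ = 0.0034 kg/kg → 0.0034 × 14000 / 9.8 = 4.86 mm
Layer 880–570 hPa: Δp = 310 hPa = 31000 Pa, q̄ = 0.0012 kg/kg → 0.0012 × 31000 / 9.8 = 3.80 mm
Layer 570–400 hPa: Δp = 170 hPa = 17000 Pa, q̄ = 0.00023 kg/kg → 0.00023 × 17000 / 9.8 = 0.40 mm
PW = 4.86 + 3.80 + 0.40 = 9.06 ≈ 9.1 mm.
Precipitation = ε × PW = 0.41 × 9.1 = 3.7 mm.

PW ≈ 9.1 mm; precipitation ≈ 3.7 mm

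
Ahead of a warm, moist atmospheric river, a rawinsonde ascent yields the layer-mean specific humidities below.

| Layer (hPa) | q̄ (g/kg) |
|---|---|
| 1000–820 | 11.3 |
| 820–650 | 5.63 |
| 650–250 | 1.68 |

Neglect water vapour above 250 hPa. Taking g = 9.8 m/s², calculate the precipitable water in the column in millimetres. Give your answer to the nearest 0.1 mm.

Precipitable water is the column-integrated vapour mass per unit area: PW = (1/g) Σ q̄ Δp, with q in kg/kg and Δp in Pa (1 kg/m² of water = 1 mm).
Layer 1000–820 hPa: Δp = 180 hPa = 18000 Pa, q̄ = 0.0113 kg/kg → 0.0113 × 18000 / 9.8 = 20.76 mm
Layer 820–650 hPa: Δp = 170 hPa = 17000 Pa, q̄ = 0.00563 kg/kg → 0.00563 × 17000 / 9.8 = 9.77 mm
Layer 650–250 hPa: Δp = 400 hPa = 40000 Pa, q̄ = 0.00168 kg/kg → 0.00168 × 40000 / 9.8 = 6.86 mm
PW = 20.76 + 9.77 + 6.86 = 37.39 ≈ 37.4 mm.

PW ≈ 37.4 mm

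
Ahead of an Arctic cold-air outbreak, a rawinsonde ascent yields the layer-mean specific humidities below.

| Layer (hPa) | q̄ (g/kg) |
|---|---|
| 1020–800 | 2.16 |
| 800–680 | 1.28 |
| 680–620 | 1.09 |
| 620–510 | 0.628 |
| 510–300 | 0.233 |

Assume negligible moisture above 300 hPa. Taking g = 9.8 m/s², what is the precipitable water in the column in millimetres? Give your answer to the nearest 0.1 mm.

PW ≈ 8.3 mm

Precipitable water is the column-integrated vapour mass per unit area: PW = (1/g) Σ q̄ Δp, with q in kg/kg and Δp in Pa (1 kg/m² of water = 1 mm).
Layer 1020–800 hPa: Δp = 220 hPa = 22000 Pa, q̄ = 0.00216 kg/kg → 0.00216 × 22000 / 9.8 = 4.85 mm
Layer 800–680 hPa: Δp = 120 hPa = 12000 Pa, q̄ = 0.00128 kg/kg → 0.00128 × 12000 / 9.8 = 1.57 mm
Layer 680–620 hPa: Δp = 60 hPa = 6000 Pa, q̄ = 0.00109 kg/kg → 0.00109 × 6000 / 9.8 = 0.67 mm
Layer 620–510 hPa: Δp = 110 hPa = 11000 Pa, q̄ = 0.000628 kg/kg → 0.000628 × 11000 / 9.8 = 0.70 mm
Layer 510–300 hPa: Δp = 210 hPa = 21000 Pa, q̄ = 0.000233 kg/kg → 0.000233 × 21000 / 9.8 = 0.50 mm
PW = 4.85 + 1.57 + 0.67 + 0.70 + 0.50 = 8.29 ≈ 8.3 mm.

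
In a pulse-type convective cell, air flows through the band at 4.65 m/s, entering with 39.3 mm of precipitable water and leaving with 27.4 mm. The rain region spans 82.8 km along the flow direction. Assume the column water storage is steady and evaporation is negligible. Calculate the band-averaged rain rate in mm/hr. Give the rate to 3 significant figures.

R ≈ 2.41 mm/hr

Column moisture flux per unit crosswind length is F = V × PW.
Inflow: F_in = 4.65 × 39.3 = 182.745 mm·m/s
Outflow: F_out = 4.65 × 27.4 = 127.41 mm·m/s
Steady-state rate R = (F_in − F_out)/L = (182.745 − 127.41) / 82800 m = 6.683e-04 mm/s.
R = 6.683e-04 × 3600 = 2.41 mm/hr.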